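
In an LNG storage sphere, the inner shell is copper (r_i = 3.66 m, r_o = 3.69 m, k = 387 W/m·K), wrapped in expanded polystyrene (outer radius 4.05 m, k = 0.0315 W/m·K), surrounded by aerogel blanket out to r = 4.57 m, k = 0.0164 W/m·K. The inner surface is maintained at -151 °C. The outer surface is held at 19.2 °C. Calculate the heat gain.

Q = 863 W

Series thermal resistances, inner to outer:
  R_copper = (1/3.66 − 1/3.69)/(4πk) = 0.002221/(4π·387) = 4.568×10^-7 K/W
  R_expanded polystyrene = (1/3.69 − 1/4.05)/(4πk) = 0.02409/(4π·0.0315) = 0.06086 K/W
  R_aerogel blanket = (1/4.05 − 1/4.57)/(4πk) = 0.02810/(4π·0.0164) = 0.1363 K/W
ΣR = 4.568×10^-7 + 0.06086 + 0.1363 = 0.1972 K/W
Q = ΔT/ΣR = (-151 °C − 19.2 °C)/0.1972 = -863 W
(Negative Q ⇒ heat flows inward; heat gain = 863 W.)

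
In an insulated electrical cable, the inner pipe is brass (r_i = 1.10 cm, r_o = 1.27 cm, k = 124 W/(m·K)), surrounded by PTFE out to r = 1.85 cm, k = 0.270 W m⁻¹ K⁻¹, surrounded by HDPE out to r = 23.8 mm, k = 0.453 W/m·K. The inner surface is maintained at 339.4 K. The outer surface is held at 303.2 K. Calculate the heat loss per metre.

Series thermal resistances, inner to outer:
  R'_brass = ln(0.0127/0.0110)/(2πk) = 0.1437/(2π·124) = 1.844×10^-4 m·K/W
  R'_PTFE = ln(0.0185/0.0127)/(2πk) = 0.3762/(2π·0.270) = 0.2217 m·K/W
  R'_HDPE = ln(0.0238/0.0185)/(2πk) = 0.2519/(2π·0.453) = 0.08851 m·K/W
ΣR = 1.844×10^-4 + 0.2217 + 0.08851 = 0.3104 m·K/W
Q' = ΔT/ΣR = (339.4 K − 303.2 K)/0.3104 = 117 W/m

Q' = 117 W/m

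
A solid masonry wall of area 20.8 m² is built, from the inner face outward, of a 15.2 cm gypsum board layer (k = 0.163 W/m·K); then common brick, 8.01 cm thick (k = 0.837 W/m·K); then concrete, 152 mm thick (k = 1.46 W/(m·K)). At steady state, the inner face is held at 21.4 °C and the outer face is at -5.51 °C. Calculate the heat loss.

Q = 494 W

Resistance network (inner→outer):
  R_gypsum board = L/(kA) = 0.152/(0.163·20.8) = 0.04483 K/W
  R_common brick = L/(kA) = 0.0801/(0.837·20.8) = 0.004601 K/W
  R_concrete = L/(kA) = 0.152/(1.46·20.8) = 0.005005 K/W
ΣR = 0.04483 + 0.004601 + 0.005005 = 0.05444 K/W
Q = ΔT/ΣR = (21.4 °C − -5.51 °C)/0.05444 = 494 W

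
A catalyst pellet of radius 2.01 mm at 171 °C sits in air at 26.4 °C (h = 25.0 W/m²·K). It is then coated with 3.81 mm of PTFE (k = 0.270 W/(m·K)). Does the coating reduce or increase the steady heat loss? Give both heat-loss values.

Critical radius for a sphere: r_cr = 2k/h = 0.0216 m = 2.16 cm.
Outer radius after coating: r₂ = 0.00201 + 0.00381 = 0.00582 m.
Since r₁ < r_cr and r₂ ≤ r_cr, the coating moves toward the maximum at r_cr — heat loss rises.
Bare: R = 1/(4πr₁²h) = 787.9 K/W; Q = 144.6/787.9 = 0.184 W.
Coated: R = R_cond + R_conv = 190.0 K/W; Q = 144.6/190.0 = 0.761 W.

increases: 0.184 → 0.761 W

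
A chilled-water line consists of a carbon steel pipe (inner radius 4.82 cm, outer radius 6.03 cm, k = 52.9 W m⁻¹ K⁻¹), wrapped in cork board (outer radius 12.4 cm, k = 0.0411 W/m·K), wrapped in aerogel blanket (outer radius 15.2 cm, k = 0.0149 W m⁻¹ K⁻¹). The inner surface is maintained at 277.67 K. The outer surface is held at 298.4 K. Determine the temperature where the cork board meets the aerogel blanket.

Treat each layer as a resistance in series:
  R'_carbon steel = ln(0.0603/0.0482)/(2πk) = 0.2240/(2π·52.9) = 6.738×10^-4 m·K/W
  R'_cork board = ln(0.124/0.0603)/(2πk) = 0.7209/(2π·0.0411) = 2.792 m·K/W
  R'_aerogel blanket = ln(0.152/0.124)/(2πk) = 0.2036/(2π·0.0149) = 2.175 m·K/W
ΣR = 6.738×10^-4 + 2.792 + 2.175 = 4.968 m·K/W
Q' = ΔT/ΣR = (277.67 K − 298.4 K)/4.968 = -4.173 W/m
From the inner boundary to the cork board/aerogel blanket interface, ΣR_partial = 2.793 m·K/W.
T_interface = T_in − Q'·ΣR_partial = 277.67 K − (-4.173)(2.793) = 289.3 K

T = 289.3 K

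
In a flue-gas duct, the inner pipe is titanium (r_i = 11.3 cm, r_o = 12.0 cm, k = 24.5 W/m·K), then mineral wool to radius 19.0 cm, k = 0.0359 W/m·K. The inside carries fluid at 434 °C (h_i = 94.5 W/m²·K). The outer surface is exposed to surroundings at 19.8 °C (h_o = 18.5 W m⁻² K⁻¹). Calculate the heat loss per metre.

Resistance network (inner→outer):
  R'_conv,in = 1/(2πr h) = 1/(2π·0.113·94.5) = 0.01490 m·K/W
  R'_titanium = ln(0.120/0.113)/(2πk) = 0.06010/(2π·24.5) = 3.904×10^-4 m·K/W
  R'_mineral wool = ln(0.190/0.120)/(2πk) = 0.4595/(2π·0.0359) = 2.037 m·K/W
  R'_conv,out = 1/(2πr h) = 1/(2π·0.190·18.5) = 0.04528 m·K/W
ΣR = 0.01490 + 3.904×10^-4 + 2.037 + 0.04528 = 2.098 m·K/W
Q' = ΔT/ΣR = (434 °C − 19.8 °C)/2.098 = 197 W/m

Q' = 197 W/m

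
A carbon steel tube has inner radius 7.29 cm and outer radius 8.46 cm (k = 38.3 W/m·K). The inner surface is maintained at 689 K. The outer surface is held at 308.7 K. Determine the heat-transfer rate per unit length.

Q' = 615 kW/m

Q' = 2πk·ΔT/ln(r₂/r₁) = 2π × 38.3 × 380.3 / ln(0.0846/0.0729) = 6.15×10^5 W/m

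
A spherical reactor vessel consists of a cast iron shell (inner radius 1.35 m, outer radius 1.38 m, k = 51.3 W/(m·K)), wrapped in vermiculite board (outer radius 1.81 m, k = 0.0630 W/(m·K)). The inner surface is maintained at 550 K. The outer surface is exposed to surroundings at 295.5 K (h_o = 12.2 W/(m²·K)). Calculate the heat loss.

Resistance network (inner→outer):
  R_cast iron = (1/1.35 − 1/1.38)/(4πk) = 0.01610/(4π·51.3) = 2.498×10^-5 K/W
  R_vermiculite board = (1/1.38 − 1/1.81)/(4πk) = 0.1722/(4π·0.0630) = 0.2175 K/W
  R_conv,out = 1/(4πr²h) = 1/(4π·1.81²·12.2) = 0.001991 K/W
ΣR = 2.498×10^-5 + 0.2175 + 0.001991 = 0.2195 K/W
Q = ΔT/ΣR = (550 K − 295.5 K)/0.2195 = 1160 W

Q = 1160 W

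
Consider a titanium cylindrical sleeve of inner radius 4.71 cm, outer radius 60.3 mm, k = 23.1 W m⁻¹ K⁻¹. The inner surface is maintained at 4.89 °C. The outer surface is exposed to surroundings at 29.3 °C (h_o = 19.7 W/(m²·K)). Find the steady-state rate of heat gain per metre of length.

Treat each layer as a resistance in series:
  R'_titanium = ln(0.0603/0.0471)/(2πk) = 0.2471/(2π·23.1) = 0.001702 m·K/W
  R'_conv,out = 1/(2πr h) = 1/(2π·0.0603·19.7) = 0.1340 m·K/W
ΣR = 0.001702 + 0.1340 = 0.1357 m·K/W
Q' = ΔT/ΣR = (4.89 °C − 29.3 °C)/0.1357 = -180 W/m
(Negative Q' ⇒ heat flows inward; heat gain = 180 W/m.)

Q' = 180 W/m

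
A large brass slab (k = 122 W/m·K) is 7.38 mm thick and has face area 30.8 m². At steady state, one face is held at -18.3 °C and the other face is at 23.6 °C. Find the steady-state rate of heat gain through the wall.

Q = 21300 kW

Q = kA·ΔT/L = 122 × 30.8 × |-18.3 °C − 23.6 °C| / 0.00738 = 2.13×10^7 W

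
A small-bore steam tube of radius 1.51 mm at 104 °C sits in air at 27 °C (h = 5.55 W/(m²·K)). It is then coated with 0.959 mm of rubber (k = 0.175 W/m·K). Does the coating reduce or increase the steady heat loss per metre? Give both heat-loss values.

increases: 4.05 → 6.38 W/m

Critical radius for a cylinder: r_cr = k/h = 0.0315 m = 3.15 cm.
Outer radius after coating: r₂ = 0.00151 + 9.59×10^-4 = 0.002469 m.
Since r₁ < r_cr and r₂ ≤ r_cr, the coating moves toward the maximum at r_cr — heat loss rises.
Bare: R = 1/(2πr₁h) = 18.99 m·K/W; Q = 77/18.99 = 4.05 W/m.
Coated: R = R_cond + R_conv = 12.06 m·K/W; Q = 77/12.06 = 6.38 W/m.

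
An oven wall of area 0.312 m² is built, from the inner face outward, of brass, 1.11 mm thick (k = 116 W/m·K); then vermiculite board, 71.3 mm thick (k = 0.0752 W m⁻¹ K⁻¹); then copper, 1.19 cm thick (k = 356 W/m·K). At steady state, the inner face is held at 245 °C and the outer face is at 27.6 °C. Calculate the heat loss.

Q = 71.5 W

Treat each layer as a resistance in series:
  R_brass = L/(kA) = 0.00111/(116·0.312) = 3.067×10^-5 K/W
  R_vermiculite board = L/(kA) = 0.0713/(0.0752·0.312) = 3.039 K/W
  R_copper = L/(kA) = 0.0119/(356·0.312) = 1.071×10^-4 K/W
ΣR = 3.067×10^-5 + 3.039 + 1.071×10^-4 = 3.039 K/W
Q = ΔT/ΣR = (245 °C − 27.6 °C)/3.039 = 71.5 W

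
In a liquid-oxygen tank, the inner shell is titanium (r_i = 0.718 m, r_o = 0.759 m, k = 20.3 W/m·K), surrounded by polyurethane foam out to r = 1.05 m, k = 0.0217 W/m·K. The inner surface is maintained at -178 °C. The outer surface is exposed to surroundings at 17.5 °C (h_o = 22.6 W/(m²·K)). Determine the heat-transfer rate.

Q = 146 W

Resistance network (inner→outer):
  R_titanium = (1/0.718 − 1/0.759)/(4πk) = 0.07523/(4π·20.3) = 2.949×10^-4 K/W
  R_polyurethane foam = (1/0.759 − 1/1.05)/(4πk) = 0.3651/(4π·0.0217) = 1.339 K/W
  R_conv,out = 1/(4πr²h) = 1/(4π·1.05²·22.6) = 0.003194 K/W
ΣR = 2.949×10^-4 + 1.339 + 0.003194 = 1.342 K/W
Q = ΔT/ΣR = (-178 °C − 17.5 °C)/1.342 = -146 W
(Negative Q ⇒ heat flows inward; heat gain = 146 W.)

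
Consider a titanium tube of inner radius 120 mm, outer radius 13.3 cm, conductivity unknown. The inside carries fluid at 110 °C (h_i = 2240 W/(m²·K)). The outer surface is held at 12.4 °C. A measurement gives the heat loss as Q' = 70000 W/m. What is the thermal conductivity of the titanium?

k = 20.4 W/m·K

ΣR = ΔT/Q' = |110 − 12.4|/70000 = 0.001394 m·K/W
Known resistances:
  R'_conv,in = 1/(2πr h) = 1/(2π·0.120·2240) = 5.921×10^-4 m·K/W
R_titanium = ΣR − ΣR_known = 0.001394 − 5.921×10^-4 = 8.019×10^-4 m·K/W
ln(r₂/r₁)/(2πk) = 8.019×10^-4 ⇒ k = 0.1029/(2π·8.019×10^-4) = 20.4 W/m·K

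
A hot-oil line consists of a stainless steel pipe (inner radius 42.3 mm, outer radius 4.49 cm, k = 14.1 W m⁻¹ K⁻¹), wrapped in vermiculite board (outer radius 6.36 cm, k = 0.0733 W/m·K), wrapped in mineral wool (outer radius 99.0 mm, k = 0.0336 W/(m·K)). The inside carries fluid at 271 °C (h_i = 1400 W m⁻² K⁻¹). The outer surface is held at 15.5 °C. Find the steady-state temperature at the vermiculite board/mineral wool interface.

Resistance network (inner→outer):
  R'_conv,in = 1/(2πr h) = 1/(2π·0.0423·1400) = 0.002688 m·K/W
  R'_stainless steel = ln(0.0449/0.0423)/(2πk) = 0.05965/(2π·14.1) = 6.733×10^-4 m·K/W
  R'_vermiculite board = ln(0.0636/0.0449)/(2πk) = 0.3482/(2π·0.0733) = 0.7560 m·K/W
  R'_mineral wool = ln(0.0990/0.0636)/(2πk) = 0.4425/(2π·0.0336) = 2.096 m·K/W
ΣR = 0.002688 + 6.733×10^-4 + 0.7560 + 2.096 = 2.855 m·K/W
Q' = ΔT/ΣR = (271 °C − 15.5 °C)/2.855 = 89.49 W/m
From the inner boundary to the vermiculite board/mineral wool interface, ΣR_partial = 0.7594 m·K/W.
T_interface = T_in − Q'·ΣR_partial = 271 °C − (89.49)(0.7594) = 203 °C

T = 203 °C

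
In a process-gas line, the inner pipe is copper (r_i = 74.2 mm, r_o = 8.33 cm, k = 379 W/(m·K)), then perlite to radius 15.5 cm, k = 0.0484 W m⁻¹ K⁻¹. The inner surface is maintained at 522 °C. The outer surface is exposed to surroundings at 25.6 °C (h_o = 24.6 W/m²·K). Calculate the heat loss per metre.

Q' = 238 W/m

Series thermal resistances, inner to outer:
  R'_copper = ln(0.0833/0.0742)/(2πk) = 0.1157/(2π·379) = 4.858×10^-5 m·K/W
  R'_perlite = ln(0.155/0.0833)/(2πk) = 0.6210/(2π·0.0484) = 2.042 m·K/W
  R'_conv,out = 1/(2πr h) = 1/(2π·0.155·24.6) = 0.04174 m·K/W
ΣR = 4.858×10^-5 + 2.042 + 0.04174 = 2.084 m·K/W
Q' = ΔT/ΣR = (522 °C − 25.6 °C)/2.084 = 238 W/m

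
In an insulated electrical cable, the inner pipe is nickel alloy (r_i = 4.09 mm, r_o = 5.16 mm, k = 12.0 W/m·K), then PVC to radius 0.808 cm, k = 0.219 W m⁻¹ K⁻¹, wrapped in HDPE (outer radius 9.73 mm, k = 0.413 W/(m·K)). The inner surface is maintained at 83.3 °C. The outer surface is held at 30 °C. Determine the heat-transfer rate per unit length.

Treat each layer as a resistance in series:
  R'_nickel alloy = ln(0.00516/0.00409)/(2πk) = 0.2324/(2π·12.0) = 0.003082 m·K/W
  R'_PVC = ln(0.00808/0.00516)/(2πk) = 0.4485/(2π·0.219) = 0.3259 m·K/W
  R'_HDPE = ln(0.00973/0.00808)/(2πk) = 0.1858/(2π·0.413) = 0.07161 m·K/W
ΣR = 0.003082 + 0.3259 + 0.07161 = 0.4006 m·K/W
Q' = ΔT/ΣR = (83.3 °C − 30 °C)/0.4006 = 133 W/m

Q' = 133 W/m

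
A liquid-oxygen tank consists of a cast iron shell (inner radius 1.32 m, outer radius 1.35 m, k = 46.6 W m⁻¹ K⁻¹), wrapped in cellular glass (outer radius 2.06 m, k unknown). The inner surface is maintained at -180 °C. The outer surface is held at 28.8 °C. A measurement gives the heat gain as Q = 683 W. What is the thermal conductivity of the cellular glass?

ΣR = ΔT/Q = |-180 − 28.8|/683 = 0.3057 K/W
Known resistances:
  R_cast iron = (1/1.32 − 1/1.35)/(4πk) = 0.01684/(4π·46.6) = 2.875×10^-5 K/W
R_cellular glass = ΣR − ΣR_known = 0.3057 − 2.875×10^-5 = 0.3057 K/W
(1/r₁−1/r₂)/(4πk) = 0.3057 ⇒ k = 0.2553/(4π·0.3057) = 0.0665 W/m·K

k = 0.0665 W/m·K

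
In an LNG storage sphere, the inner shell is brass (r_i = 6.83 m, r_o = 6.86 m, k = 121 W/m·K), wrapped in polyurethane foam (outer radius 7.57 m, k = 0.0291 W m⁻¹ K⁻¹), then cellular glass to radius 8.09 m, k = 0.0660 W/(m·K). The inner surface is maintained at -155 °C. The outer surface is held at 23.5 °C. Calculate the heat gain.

Q = 3.75 kW

Series thermal resistances, inner to outer:
  R_brass = (1/6.83 − 1/6.86)/(4πk) = 6.403×10^-4/(4π·121) = 4.211×10^-7 K/W
  R_polyurethane foam = (1/6.86 − 1/7.57)/(4πk) = 0.01367/(4π·0.0291) = 0.03739 K/W
  R_cellular glass = (1/7.57 − 1/8.09)/(4πk) = 0.008491/(4π·0.0660) = 0.01024 K/W
ΣR = 4.211×10^-7 + 0.03739 + 0.01024 = 0.04763 K/W
Q = ΔT/ΣR = (-155 °C − 23.5 °C)/0.04763 = -3750 W
(Negative Q ⇒ heat flows inward; heat gain = 3750 W.)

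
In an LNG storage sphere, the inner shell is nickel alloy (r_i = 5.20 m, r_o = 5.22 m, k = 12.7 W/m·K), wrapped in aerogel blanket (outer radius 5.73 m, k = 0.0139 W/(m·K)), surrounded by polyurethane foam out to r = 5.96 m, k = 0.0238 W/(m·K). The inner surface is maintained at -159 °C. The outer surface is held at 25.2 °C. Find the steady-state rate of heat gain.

Q = 1530 W

Resistance network (inner→outer):
  R_nickel alloy = (1/5.20 − 1/5.22)/(4πk) = 7.368×10^-4/(4π·12.7) = 4.617×10^-6 K/W
  R_aerogel blanket = (1/5.22 − 1/5.73)/(4πk) = 0.01705/(4π·0.0139) = 0.09762 K/W
  R_polyurethane foam = (1/5.73 − 1/5.96)/(4πk) = 0.006735/(4π·0.0238) = 0.02252 K/W
ΣR = 4.617×10^-6 + 0.09762 + 0.02252 = 0.1201 K/W
Q = ΔT/ΣR = (-159 °C − 25.2 °C)/0.1201 = -1530 W
(Negative Q ⇒ heat flows inward; heat gain = 1530 W.)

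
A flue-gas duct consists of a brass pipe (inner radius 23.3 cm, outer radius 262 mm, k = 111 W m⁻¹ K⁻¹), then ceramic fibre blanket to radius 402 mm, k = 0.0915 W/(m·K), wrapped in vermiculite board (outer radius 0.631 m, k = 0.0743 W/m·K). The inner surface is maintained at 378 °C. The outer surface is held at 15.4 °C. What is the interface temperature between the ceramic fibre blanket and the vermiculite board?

Treat each layer as a resistance in series:
  R'_brass = ln(0.262/0.233)/(2πk) = 0.1173/(2π·111) = 1.682×10^-4 m·K/W
  R'_ceramic fibre blanket = ln(0.402/0.262)/(2πk) = 0.4281/(2π·0.0915) = 0.7446 m·K/W
  R'_vermiculite board = ln(0.631/0.402)/(2πk) = 0.4509/(2π·0.0743) = 0.9658 m·K/W
ΣR = 1.682×10^-4 + 0.7446 + 0.9658 = 1.711 m·K/W
Q' = ΔT/ΣR = (378 °C − 15.4 °C)/1.711 = 211.9 W/m
From the inner boundary to the ceramic fibre blanket/vermiculite board interface, ΣR_partial = 0.7448 m·K/W.
T_interface = T_in − Q'·ΣR_partial = 378 °C − (211.9)(0.7448) = 220 °C

T = 220 °C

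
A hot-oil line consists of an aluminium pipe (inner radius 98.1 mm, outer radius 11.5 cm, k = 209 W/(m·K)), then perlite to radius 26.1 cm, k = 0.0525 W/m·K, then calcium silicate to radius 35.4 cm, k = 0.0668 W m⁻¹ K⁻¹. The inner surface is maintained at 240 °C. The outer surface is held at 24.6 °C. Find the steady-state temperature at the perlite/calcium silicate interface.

Series thermal resistances, inner to outer:
  R'_aluminium = ln(0.115/0.0981)/(2πk) = 0.1589/(2π·209) = 1.210×10^-4 m·K/W
  R'_perlite = ln(0.261/0.115)/(2πk) = 0.8196/(2π·0.0525) = 2.485 m·K/W
  R'_calcium silicate = ln(0.354/0.261)/(2πk) = 0.3048/(2π·0.0668) = 0.7261 m·K/W
ΣR = 1.210×10^-4 + 2.485 + 0.7261 = 3.211 m·K/W
Q' = ΔT/ΣR = (240 °C − 24.6 °C)/3.211 = 67.08 W/m
From the inner boundary to the perlite/calcium silicate interface, ΣR_partial = 2.485 m·K/W.
T_interface = T_in − Q'·ΣR_partial = 240 °C − (67.08)(2.485) = 73.3 °C

T = 73.3 °C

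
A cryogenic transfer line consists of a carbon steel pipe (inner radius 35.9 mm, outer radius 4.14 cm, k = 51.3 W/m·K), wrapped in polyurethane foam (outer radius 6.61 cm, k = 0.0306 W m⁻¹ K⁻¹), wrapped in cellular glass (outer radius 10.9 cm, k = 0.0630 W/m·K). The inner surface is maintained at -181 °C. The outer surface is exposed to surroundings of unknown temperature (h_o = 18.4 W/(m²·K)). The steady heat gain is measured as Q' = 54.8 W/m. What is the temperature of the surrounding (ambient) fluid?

T_out = 26.0 °C

Series resistances:
  R'_carbon steel = ln(0.0414/0.0359)/(2πk) = 0.1425/(2π·51.3) = 4.422×10^-4 m·K/W
  R'_polyurethane foam = ln(0.0661/0.0414)/(2πk) = 0.4679/(2π·0.0306) = 2.434 m·K/W
  R'_cellular glass = ln(0.109/0.0661)/(2πk) = 0.5002/(2π·0.0630) = 1.264 m·K/W
  R'_conv,out = 1/(2πr h) = 1/(2π·0.109·18.4) = 0.07936 m·K/W
ΣR = 3.777 m·K/W
ΔT = Q'·ΣR = 54.8 × 3.777 = 207.0 K
Heat flows inward, so T_out = T_in + ΔT = -181 + 207.0 = 26.0 °C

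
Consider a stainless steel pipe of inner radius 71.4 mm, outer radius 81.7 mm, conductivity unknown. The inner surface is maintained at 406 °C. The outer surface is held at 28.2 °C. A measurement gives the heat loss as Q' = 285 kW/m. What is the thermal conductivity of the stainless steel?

ΣR = ΔT/Q' = |406 − 28.2|/2.85×10^5 = 0.001326 m·K/W
ln(r₂/r₁)/(2πk) = 0.001326 ⇒ k = 0.1348/(2π·0.001326) = 16.2 W/m·K

k = 16.2 W/m·K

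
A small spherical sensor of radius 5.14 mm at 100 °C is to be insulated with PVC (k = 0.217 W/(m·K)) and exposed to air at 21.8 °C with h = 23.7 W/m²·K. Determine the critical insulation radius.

For a sphere, r_cr = 2k_ins/h = 2·0.217/23.7 = 0.0183 m = 1.83 cm

r_cr = 1.83 cm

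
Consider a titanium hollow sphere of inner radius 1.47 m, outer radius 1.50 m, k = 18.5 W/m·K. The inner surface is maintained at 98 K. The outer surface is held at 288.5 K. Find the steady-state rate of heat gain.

Q = 3260 kW

Q = 4πk·ΔT/(1/r₁ − 1/r₂) = 4π × 18.5 × 190.5 / (1/1.47 − 1/1.50) = 3.26×10^6 W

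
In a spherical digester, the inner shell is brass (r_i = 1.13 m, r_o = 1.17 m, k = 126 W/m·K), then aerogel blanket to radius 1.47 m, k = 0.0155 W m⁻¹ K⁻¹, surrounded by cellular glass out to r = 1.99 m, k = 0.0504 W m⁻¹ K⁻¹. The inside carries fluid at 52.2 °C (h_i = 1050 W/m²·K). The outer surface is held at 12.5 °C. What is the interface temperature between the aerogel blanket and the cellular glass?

Resistance network (inner→outer):
  R_conv,in = 1/(4πr²h) = 1/(4π·1.13²·1050) = 5.935×10^-5 K/W
  R_brass = (1/1.13 − 1/1.17)/(4πk) = 0.03025/(4π·126) = 1.911×10^-5 K/W
  R_aerogel blanket = (1/1.17 − 1/1.47)/(4πk) = 0.1744/(4π·0.0155) = 0.8955 K/W
  R_cellular glass = (1/1.47 − 1/1.99)/(4πk) = 0.1778/(4π·0.0504) = 0.2807 K/W
ΣR = 5.935×10^-5 + 1.911×10^-5 + 0.8955 + 0.2807 = 1.176 K/W
Q = ΔT/ΣR = (52.2 °C − 12.5 °C)/1.176 = 33.76 W
From the inner boundary to the aerogel blanket/cellular glass interface, ΣR_partial = 0.8956 K/W.
T_interface = T_in − Q·ΣR_partial = 52.2 °C − (33.76)(0.8956) = 22.0 °C

T = 22.0 °C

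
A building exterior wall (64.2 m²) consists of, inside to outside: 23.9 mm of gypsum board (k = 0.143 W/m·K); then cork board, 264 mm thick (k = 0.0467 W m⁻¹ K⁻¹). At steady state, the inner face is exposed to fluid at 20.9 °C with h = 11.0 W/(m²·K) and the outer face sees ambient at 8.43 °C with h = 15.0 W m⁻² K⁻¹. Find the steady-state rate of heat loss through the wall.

Resistance network (inner→outer):
  R_conv,in = 1/(hA) = 1/(11.0·64.2) = 0.001416 K/W
  R_gypsum board = L/(kA) = 0.0239/(0.143·64.2) = 0.002603 K/W
  R_cork board = L/(kA) = 0.264/(0.0467·64.2) = 0.08805 K/W
  R_conv,out = 1/(hA) = 1/(15.0·64.2) = 0.001038 K/W
ΣR = 0.001416 + 0.002603 + 0.08805 + 0.001038 = 0.09311 K/W
Q = ΔT/ΣR = (20.9 °C − 8.43 °C)/0.09311 = 134 W

Q = 134 W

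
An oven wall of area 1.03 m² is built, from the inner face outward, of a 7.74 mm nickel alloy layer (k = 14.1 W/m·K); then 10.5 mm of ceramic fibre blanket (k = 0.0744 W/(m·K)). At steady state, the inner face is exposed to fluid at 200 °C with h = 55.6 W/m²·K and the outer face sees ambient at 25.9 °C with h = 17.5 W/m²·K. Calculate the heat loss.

Resistance network (inner→outer):
  R_conv,in = 1/(hA) = 1/(55.6·1.03) = 0.01746 K/W
  R_nickel alloy = L/(kA) = 0.00774/(14.1·1.03) = 5.329×10^-4 K/W
  R_ceramic fibre blanket = L/(kA) = 0.0105/(0.0744·1.03) = 0.1370 K/W
  R_conv,out = 1/(hA) = 1/(17.5·1.03) = 0.05548 K/W
ΣR = 0.01746 + 5.329×10^-4 + 0.1370 + 0.05548 = 0.2105 K/W
Q = ΔT/ΣR = (200 °C − 25.9 °C)/0.2105 = 827 W

Q = 827 W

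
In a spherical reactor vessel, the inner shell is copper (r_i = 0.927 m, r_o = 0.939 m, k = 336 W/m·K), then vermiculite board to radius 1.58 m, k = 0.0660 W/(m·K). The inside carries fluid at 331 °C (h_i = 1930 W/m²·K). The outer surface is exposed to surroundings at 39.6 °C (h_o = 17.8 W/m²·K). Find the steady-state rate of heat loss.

Q = 557 W

Series thermal resistances, inner to outer:
  R_conv,in = 1/(4πr²h) = 1/(4π·0.927²·1930) = 4.798×10^-5 K/W
  R_copper = (1/0.927 − 1/0.939)/(4πk) = 0.01379/(4π·336) = 3.265×10^-6 K/W
  R_vermiculite board = (1/0.939 − 1/1.58)/(4πk) = 0.4321/(4π·0.0660) = 0.5209 K/W
  R_conv,out = 1/(4πr²h) = 1/(4π·1.58²·17.8) = 0.001791 K/W
ΣR = 4.798×10^-5 + 3.265×10^-6 + 0.5209 + 0.001791 = 0.5227 K/W
Q = ΔT/ΣR = (331 °C − 39.6 °C)/0.5227 = 557 W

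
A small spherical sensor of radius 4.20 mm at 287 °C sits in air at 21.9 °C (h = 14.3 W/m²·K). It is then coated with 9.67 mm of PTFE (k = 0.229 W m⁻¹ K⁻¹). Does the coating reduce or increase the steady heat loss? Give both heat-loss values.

increases: 0.840 → 3.06 W

Critical radius for a sphere: r_cr = 2k/h = 0.0320 m = 3.20 cm.
Outer radius after coating: r₂ = 0.00420 + 0.00967 = 0.01387 m.
Since r₁ < r_cr and r₂ ≤ r_cr, the coating moves toward the maximum at r_cr — heat loss rises.
Bare: R = 1/(4πr₁²h) = 315.5 K/W; Q = 265.1/315.5 = 0.840 W.
Coated: R = R_cond + R_conv = 86.61 K/W; Q = 265.1/86.61 = 3.06 W.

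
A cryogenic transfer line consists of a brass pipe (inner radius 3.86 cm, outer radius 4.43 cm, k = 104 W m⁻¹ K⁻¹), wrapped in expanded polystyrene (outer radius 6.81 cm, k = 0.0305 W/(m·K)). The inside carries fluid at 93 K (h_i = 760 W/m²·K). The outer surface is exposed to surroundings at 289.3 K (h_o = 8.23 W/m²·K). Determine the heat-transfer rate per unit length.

Treat each layer as a resistance in series:
  R'_conv,in = 1/(2πr h) = 1/(2π·0.0386·760) = 0.005425 m·K/W
  R'_brass = ln(0.0443/0.0386)/(2πk) = 0.1377/(2π·104) = 2.108×10^-4 m·K/W
  R'_expanded polystyrene = ln(0.0681/0.0443)/(2πk) = 0.4300/(2π·0.0305) = 2.244 m·K/W
  R'_conv,out = 1/(2πr h) = 1/(2π·0.0681·8.23) = 0.2840 m·K/W
ΣR = 0.005425 + 2.108×10^-4 + 2.244 + 0.2840 = 2.534 m·K/W
Q' = ΔT/ΣR = (93 K − 289.3 K)/2.534 = -77.5 W/m
(Negative Q' ⇒ heat flows inward; heat gain = 77.5 W/m.)

Q' = 77.5 W/m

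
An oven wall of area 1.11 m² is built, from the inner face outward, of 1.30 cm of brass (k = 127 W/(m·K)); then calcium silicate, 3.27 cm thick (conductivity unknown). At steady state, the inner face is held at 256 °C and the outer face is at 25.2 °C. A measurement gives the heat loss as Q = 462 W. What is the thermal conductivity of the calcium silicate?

k = 0.0590 W/m·K

ΣR = ΔT/Q = |256 − 25.2|/462 = 0.4996 K/W
Known resistances:
  R_brass = L/(kA) = 0.0130/(127·1.11) = 9.222×10^-5 K/W
R_calcium silicate = ΣR − ΣR_known = 0.4996 − 9.222×10^-5 = 0.4995 K/W
L/(kA) = 0.4995 ⇒ k = 0.0327/(0.4995·1.11) = 0.0590 W/m·K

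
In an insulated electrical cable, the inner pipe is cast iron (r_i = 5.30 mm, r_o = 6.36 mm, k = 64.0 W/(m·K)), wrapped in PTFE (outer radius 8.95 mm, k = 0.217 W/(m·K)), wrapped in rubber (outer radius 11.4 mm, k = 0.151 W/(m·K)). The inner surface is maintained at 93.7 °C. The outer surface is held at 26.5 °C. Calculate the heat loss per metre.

Resistance network (inner→outer):
  R'_cast iron = ln(0.00636/0.00530)/(2πk) = 0.1823/(2π·64.0) = 4.534×10^-4 m·K/W
  R'_PTFE = ln(0.00895/0.00636)/(2πk) = 0.3416/(2π·0.217) = 0.2506 m·K/W
  R'_rubber = ln(0.0114/0.00895)/(2πk) = 0.2420/(2π·0.151) = 0.2550 m·K/W
ΣR = 4.534×10^-4 + 0.2506 + 0.2550 = 0.5061 m·K/W
Q' = ΔT/ΣR = (93.7 °C − 26.5 °C)/0.5061 = 133 W/m

Q' = 133 W/m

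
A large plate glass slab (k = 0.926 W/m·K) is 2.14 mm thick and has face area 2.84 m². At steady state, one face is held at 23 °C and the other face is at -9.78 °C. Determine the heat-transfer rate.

Q = 40300 W

Q = kA·ΔT/L = 0.926 × 2.84 × |23 °C − -9.78 °C| / 0.00214 = 40300 W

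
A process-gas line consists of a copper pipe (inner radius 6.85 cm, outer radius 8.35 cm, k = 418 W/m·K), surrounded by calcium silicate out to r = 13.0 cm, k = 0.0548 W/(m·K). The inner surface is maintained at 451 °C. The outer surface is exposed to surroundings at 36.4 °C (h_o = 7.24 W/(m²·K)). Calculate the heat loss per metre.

Q' = 285 W/m

Treat each layer as a resistance in series:
  R'_copper = ln(0.0835/0.0685)/(2πk) = 0.1980/(2π·418) = 7.539×10^-5 m·K/W
  R'_calcium silicate = ln(0.130/0.0835)/(2πk) = 0.4427/(2π·0.0548) = 1.286 m·K/W
  R'_conv,out = 1/(2πr h) = 1/(2π·0.130·7.24) = 0.1691 m·K/W
ΣR = 7.539×10^-5 + 1.286 + 0.1691 = 1.455 m·K/W
Q' = ΔT/ΣR = (451 °C − 36.4 °C)/1.455 = 285 W/m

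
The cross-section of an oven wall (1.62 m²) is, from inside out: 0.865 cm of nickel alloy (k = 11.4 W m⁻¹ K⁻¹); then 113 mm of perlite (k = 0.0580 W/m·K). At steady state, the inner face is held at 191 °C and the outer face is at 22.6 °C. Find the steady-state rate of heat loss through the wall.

Q = 140 W

Resistance network (inner→outer):
  R_nickel alloy = L/(kA) = 0.00865/(11.4·1.62) = 4.684×10^-4 K/W
  R_perlite = L/(kA) = 0.113/(0.0580·1.62) = 1.203 K/W
ΣR = 4.684×10^-4 + 1.203 = 1.203 K/W
Q = ΔT/ΣR = (191 °C − 22.6 °C)/1.203 = 140 W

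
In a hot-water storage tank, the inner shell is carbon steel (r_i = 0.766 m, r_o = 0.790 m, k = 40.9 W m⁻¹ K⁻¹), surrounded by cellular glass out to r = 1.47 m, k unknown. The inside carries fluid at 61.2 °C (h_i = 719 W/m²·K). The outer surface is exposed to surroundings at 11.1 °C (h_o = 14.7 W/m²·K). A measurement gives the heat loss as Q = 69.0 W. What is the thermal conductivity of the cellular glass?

ΣR = ΔT/Q = |61.2 − 11.1|/69.0 = 0.7261 K/W
Known resistances:
  R_conv,in = 1/(4πr²h) = 1/(4π·0.766²·719) = 1.886×10^-4 K/W
  R_carbon steel = (1/0.766 − 1/0.790)/(4πk) = 0.03966/(4π·40.9) = 7.717×10^-5 K/W
  R_conv,out = 1/(4πr²h) = 1/(4π·1.47²·14.7) = 0.002505 K/W
R_cellular glass = ΣR − ΣR_known = 0.7261 − 0.002771 = 0.7233 K/W
(1/r₁−1/r₂)/(4πk) = 0.7233 ⇒ k = 0.5856/(4π·0.7233) = 0.0644 W/m·K

k = 0.0644 W/m·K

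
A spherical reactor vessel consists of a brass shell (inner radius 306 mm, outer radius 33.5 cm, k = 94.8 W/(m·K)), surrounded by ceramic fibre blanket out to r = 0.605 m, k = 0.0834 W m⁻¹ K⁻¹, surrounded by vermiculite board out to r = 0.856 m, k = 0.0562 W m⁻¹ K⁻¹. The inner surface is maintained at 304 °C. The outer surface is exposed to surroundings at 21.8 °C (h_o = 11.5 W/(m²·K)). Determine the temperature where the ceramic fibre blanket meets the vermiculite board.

Treat each layer as a resistance in series:
  R_brass = (1/0.306 − 1/0.335)/(4πk) = 0.2829/(4π·94.8) = 2.375×10^-4 K/W
  R_ceramic fibre blanket = (1/0.335 − 1/0.605)/(4πk) = 1.332/(4π·0.0834) = 1.271 K/W
  R_vermiculite board = (1/0.605 − 1/0.856)/(4πk) = 0.4847/(4π·0.0562) = 0.6863 K/W
  R_conv,out = 1/(4πr²h) = 1/(4π·0.856²·11.5) = 0.009444 K/W
ΣR = 2.375×10^-4 + 1.271 + 0.6863 + 0.009444 = 1.967 K/W
Q = ΔT/ΣR = (304 °C − 21.8 °C)/1.967 = 143.5 W
From the inner boundary to the ceramic fibre blanket/vermiculite board interface, ΣR_partial = 1.271 K/W.
T_interface = T_in − Q·ΣR_partial = 304 °C − (143.5)(1.271) = 122 °C

T = 122 °C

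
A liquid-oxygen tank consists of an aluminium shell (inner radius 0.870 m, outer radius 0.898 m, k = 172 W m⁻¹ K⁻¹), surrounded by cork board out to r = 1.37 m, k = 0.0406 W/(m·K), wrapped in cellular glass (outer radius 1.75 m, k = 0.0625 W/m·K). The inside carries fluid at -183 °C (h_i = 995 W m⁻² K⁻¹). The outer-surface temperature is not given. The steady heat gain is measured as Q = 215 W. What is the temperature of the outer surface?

Series resistances:
  R_conv,in = 1/(4πr²h) = 1/(4π·0.870²·995) = 1.057×10^-4 K/W
  R_aluminium = (1/0.870 − 1/0.898)/(4πk) = 0.03584/(4π·172) = 1.658×10^-5 K/W
  R_cork board = (1/0.898 − 1/1.37)/(4πk) = 0.3837/(4π·0.0406) = 0.7520 K/W
  R_cellular glass = (1/1.37 − 1/1.75)/(4πk) = 0.1585/(4π·0.0625) = 0.2018 K/W
ΣR = 0.9539 K/W
ΔT = Q·ΣR = 215 × 0.9539 = 205.1 K
Heat flows inward, so T_out = T_in + ΔT = -183 + 205.1 = 22.1 °C

T_out = 22.1 °C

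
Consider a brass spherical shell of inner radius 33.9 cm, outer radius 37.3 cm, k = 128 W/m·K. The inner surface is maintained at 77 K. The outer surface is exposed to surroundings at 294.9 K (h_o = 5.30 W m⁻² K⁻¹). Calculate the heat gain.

Series thermal resistances, inner to outer:
  R_brass = (1/0.339 − 1/0.373)/(4πk) = 0.2689/(4π·128) = 1.672×10^-4 K/W
  R_conv,out = 1/(4πr²h) = 1/(4π·0.373²·5.30) = 0.1079 K/W
ΣR = 1.672×10^-4 + 0.1079 = 0.1081 K/W
Q = ΔT/ΣR = (77 K − 294.9 K)/0.1081 = -2020 W
(Negative Q ⇒ heat flows inward; heat gain = 2020 W.)

Q = 2020 W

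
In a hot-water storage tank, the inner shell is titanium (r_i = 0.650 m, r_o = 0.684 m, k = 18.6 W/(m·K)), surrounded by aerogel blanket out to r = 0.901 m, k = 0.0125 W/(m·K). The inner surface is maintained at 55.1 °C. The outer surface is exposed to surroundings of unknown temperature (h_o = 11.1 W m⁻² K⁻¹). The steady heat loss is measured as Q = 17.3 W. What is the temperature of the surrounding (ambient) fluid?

T_out = 16.2 °C

Sum the resistances:
  R_titanium = (1/0.650 − 1/0.684)/(4πk) = 0.07647/(4π·18.6) = 3.272×10^-4 K/W
  R_aerogel blanket = (1/0.684 − 1/0.901)/(4πk) = 0.3521/(4π·0.0125) = 2.242 K/W
  R_conv,out = 1/(4πr²h) = 1/(4π·0.901²·11.1) = 0.008831 K/W
ΣR = 2.251 K/W
ΔT = Q·ΣR = 17.3 × 2.251 = 38.94 K
Heat flows outward, so T_out = T_in − ΔT = 55.1 − 38.94 = 16.2 °C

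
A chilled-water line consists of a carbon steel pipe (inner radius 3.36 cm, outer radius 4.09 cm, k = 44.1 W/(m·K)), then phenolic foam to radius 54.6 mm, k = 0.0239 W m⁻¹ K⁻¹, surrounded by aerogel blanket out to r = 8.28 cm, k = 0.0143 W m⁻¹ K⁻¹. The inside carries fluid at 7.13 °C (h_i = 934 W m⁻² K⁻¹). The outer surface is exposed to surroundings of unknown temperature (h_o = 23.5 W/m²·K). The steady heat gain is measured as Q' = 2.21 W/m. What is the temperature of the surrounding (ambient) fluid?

Sum the resistances:
  R'_conv,in = 1/(2πr h) = 1/(2π·0.0336·934) = 0.005071 m·K/W
  R'_carbon steel = ln(0.0409/0.0336)/(2πk) = 0.1966/(2π·44.1) = 7.095×10^-4 m·K/W
  R'_phenolic foam = ln(0.0546/0.0409)/(2πk) = 0.2889/(2π·0.0239) = 1.924 m·K/W
  R'_aerogel blanket = ln(0.0828/0.0546)/(2πk) = 0.4164/(2π·0.0143) = 4.634 m·K/W
  R'_conv,out = 1/(2πr h) = 1/(2π·0.0828·23.5) = 0.08179 m·K/W
ΣR = 6.646 m·K/W
ΔT = Q'·ΣR = 2.21 × 6.646 = 14.69 K
Heat flows inward, so T_out = T_in + ΔT = 7.13 + 14.69 = 21.8 °C

T_out = 21.8 °C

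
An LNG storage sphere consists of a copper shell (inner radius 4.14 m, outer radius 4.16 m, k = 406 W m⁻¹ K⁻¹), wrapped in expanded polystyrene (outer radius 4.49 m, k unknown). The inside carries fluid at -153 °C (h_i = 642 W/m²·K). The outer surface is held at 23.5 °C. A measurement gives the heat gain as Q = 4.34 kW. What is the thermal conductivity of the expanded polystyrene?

ΣR = ΔT/Q = |-153 − 23.5|/4340 = 0.04067 K/W
Known resistances:
  R_conv,in = 1/(4πr²h) = 1/(4π·4.14²·642) = 7.232×10^-6 K/W
  R_copper = (1/4.14 − 1/4.16)/(4πk) = 0.001161/(4π·406) = 2.276×10^-7 K/W
R_expanded polystyrene = ΣR − ΣR_known = 0.04067 − 7.460×10^-6 = 0.04066 K/W
(1/r₁−1/r₂)/(4πk) = 0.04066 ⇒ k = 0.01767/(4π·0.04066) = 0.0346 W/m·K

k = 0.0346 W/m·K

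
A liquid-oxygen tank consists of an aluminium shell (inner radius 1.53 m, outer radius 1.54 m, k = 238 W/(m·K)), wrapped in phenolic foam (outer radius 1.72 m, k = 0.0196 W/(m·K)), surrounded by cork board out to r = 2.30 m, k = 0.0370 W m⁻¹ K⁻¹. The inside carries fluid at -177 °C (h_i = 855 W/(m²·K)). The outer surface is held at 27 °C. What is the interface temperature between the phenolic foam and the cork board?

T = -81.8 °C

Series thermal resistances, inner to outer:
  R_conv,in = 1/(4πr²h) = 1/(4π·1.53²·855) = 3.976×10^-5 K/W
  R_aluminium = (1/1.53 − 1/1.54)/(4πk) = 0.004244/(4π·238) = 1.419×10^-6 K/W
  R_phenolic foam = (1/1.54 − 1/1.72)/(4πk) = 0.06796/(4π·0.0196) = 0.2759 K/W
  R_cork board = (1/1.72 − 1/2.30)/(4πk) = 0.1466/(4π·0.0370) = 0.3153 K/W
ΣR = 3.976×10^-5 + 1.419×10^-6 + 0.2759 + 0.3153 = 0.5912 K/W
Q = ΔT/ΣR = (-177 °C − 27 °C)/0.5912 = -345.1 W
From the inner boundary to the phenolic foam/cork board interface, ΣR_partial = 0.2759 K/W.
T_interface = T_in − Q·ΣR_partial = -177 °C − (-345.1)(0.2759) = -81.8 °C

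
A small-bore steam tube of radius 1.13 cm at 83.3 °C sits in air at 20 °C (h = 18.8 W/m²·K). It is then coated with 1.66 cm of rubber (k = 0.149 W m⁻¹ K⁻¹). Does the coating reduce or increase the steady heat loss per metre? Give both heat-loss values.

reduces: 84.5 → 49.9 W/m

Critical radius for a cylinder: r_cr = k/h = 0.00793 m = 0.793 cm.
Outer radius after coating: r₂ = 0.0113 + 0.0166 = 0.0279 m.
Since r₁ ≥ r_cr, any added insulation reduces the heat loss.
Bare: R = 1/(2πr₁h) = 0.7492 m·K/W; Q = 63.3/0.7492 = 84.5 W/m.
Coated: R = R_cond + R_conv = 1.269 m·K/W; Q = 63.3/1.269 = 49.9 W/m.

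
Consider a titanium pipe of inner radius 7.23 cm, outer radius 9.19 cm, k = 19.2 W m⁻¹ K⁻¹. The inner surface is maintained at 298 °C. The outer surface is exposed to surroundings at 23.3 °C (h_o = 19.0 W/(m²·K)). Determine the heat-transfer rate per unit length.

Treat each layer as a resistance in series:
  R'_titanium = ln(0.0919/0.0723)/(2πk) = 0.2399/(2π·19.2) = 0.001988 m·K/W
  R'_conv,out = 1/(2πr h) = 1/(2π·0.0919·19.0) = 0.09115 m·K/W
ΣR = 0.001988 + 0.09115 = 0.09314 m·K/W
Q' = ΔT/ΣR = (298 °C − 23.3 °C)/0.09314 = 2950 W/m

Q' = 2.95 kW/m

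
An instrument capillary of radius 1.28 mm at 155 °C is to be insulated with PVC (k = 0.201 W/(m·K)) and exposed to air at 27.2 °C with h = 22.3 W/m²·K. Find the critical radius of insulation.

r_cr = 0.901 cm

For a cylinder, r_cr = k_ins/h = 0.201/22.3 = 0.00901 m = 0.901 cm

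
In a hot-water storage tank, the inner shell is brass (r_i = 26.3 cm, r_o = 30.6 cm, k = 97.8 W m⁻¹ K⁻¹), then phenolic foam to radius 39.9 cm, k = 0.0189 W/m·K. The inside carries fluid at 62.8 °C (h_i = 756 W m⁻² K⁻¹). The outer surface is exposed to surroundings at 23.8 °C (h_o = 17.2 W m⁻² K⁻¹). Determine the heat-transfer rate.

Q = 12.0 W

Resistance network (inner→outer):
  R_conv,in = 1/(4πr²h) = 1/(4π·0.263²·756) = 0.001522 K/W
  R_brass = (1/0.263 − 1/0.306)/(4πk) = 0.5343/(4π·97.8) = 4.348×10^-4 K/W
  R_phenolic foam = (1/0.306 − 1/0.399)/(4πk) = 0.7617/(4π·0.0189) = 3.207 K/W
  R_conv,out = 1/(4πr²h) = 1/(4π·0.399²·17.2) = 0.02906 K/W
ΣR = 0.001522 + 4.348×10^-4 + 3.207 + 0.02906 = 3.238 K/W
Q = ΔT/ΣR = (62.8 °C − 23.8 °C)/3.238 = 12.0 W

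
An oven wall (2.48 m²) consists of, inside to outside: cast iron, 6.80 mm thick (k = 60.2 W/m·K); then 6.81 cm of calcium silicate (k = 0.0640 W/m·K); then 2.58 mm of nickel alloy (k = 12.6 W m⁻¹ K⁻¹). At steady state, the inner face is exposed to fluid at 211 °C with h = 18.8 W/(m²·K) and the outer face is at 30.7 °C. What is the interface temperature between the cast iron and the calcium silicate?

Series thermal resistances, inner to outer:
  R_conv,in = 1/(hA) = 1/(18.8·2.48) = 0.02145 K/W
  R_cast iron = L/(kA) = 0.00680/(60.2·2.48) = 4.555×10^-5 K/W
  R_calcium silicate = L/(kA) = 0.0681/(0.0640·2.48) = 0.4291 K/W
  R_nickel alloy = L/(kA) = 0.00258/(12.6·2.48) = 8.257×10^-5 K/W
ΣR = 0.02145 + 4.555×10^-5 + 0.4291 + 8.257×10^-5 = 0.4507 K/W
Q = ΔT/ΣR = (211 °C − 30.7 °C)/0.4507 = 400.0 W
From the inner boundary to the cast iron/calcium silicate interface, ΣR_partial = 0.02150 K/W.
T_interface = T_in − Q·ΣR_partial = 211 °C − (400.0)(0.02150) = 202 °C

T = 202 °C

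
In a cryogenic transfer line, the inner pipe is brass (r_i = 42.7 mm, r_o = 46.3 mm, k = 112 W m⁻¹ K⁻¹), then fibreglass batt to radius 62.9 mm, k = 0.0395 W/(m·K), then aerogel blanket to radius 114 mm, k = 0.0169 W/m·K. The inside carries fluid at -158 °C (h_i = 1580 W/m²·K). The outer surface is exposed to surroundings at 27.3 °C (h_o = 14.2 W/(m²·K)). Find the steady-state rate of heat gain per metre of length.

Q' = 26.7 W/m

Series thermal resistances, inner to outer:
  R'_conv,in = 1/(2πr h) = 1/(2π·0.0427·1580) = 0.002359 m·K/W
  R'_brass = ln(0.0463/0.0427)/(2πk) = 0.08094/(2π·112) = 1.150×10^-4 m·K/W
  R'_fibreglass batt = ln(0.0629/0.0463)/(2πk) = 0.3064/(2π·0.0395) = 1.235 m·K/W
  R'_aerogel blanket = ln(0.114/0.0629)/(2πk) = 0.5947/(2π·0.0169) = 5.600 m·K/W
  R'_conv,out = 1/(2πr h) = 1/(2π·0.114·14.2) = 0.09832 m·K/W
ΣR = 0.002359 + 1.150×10^-4 + 1.235 + 5.600 + 0.09832 = 6.936 m·K/W
Q' = ΔT/ΣR = (-158 °C − 27.3 °C)/6.936 = -26.7 W/m
(Negative Q' ⇒ heat flows inward; heat gain = 26.7 W/m.)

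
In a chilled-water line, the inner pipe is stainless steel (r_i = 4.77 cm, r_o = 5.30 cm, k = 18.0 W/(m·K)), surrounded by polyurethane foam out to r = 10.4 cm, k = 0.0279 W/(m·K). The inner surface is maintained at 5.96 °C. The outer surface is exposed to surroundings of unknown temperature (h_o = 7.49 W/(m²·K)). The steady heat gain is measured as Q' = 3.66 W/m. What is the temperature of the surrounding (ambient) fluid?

T_out = 20.8 °C

Sum the resistances:
  R'_stainless steel = ln(0.0530/0.0477)/(2πk) = 0.1054/(2π·18.0) = 9.316×10^-4 m·K/W
  R'_polyurethane foam = ln(0.104/0.0530)/(2πk) = 0.6741/(2π·0.0279) = 3.845 m·K/W
  R'_conv,out = 1/(2πr h) = 1/(2π·0.104·7.49) = 0.2043 m·K/W
ΣR = 4.051 m·K/W
ΔT = Q'·ΣR = 3.66 × 4.051 = 14.83 K
Heat flows inward, so T_out = T_in + ΔT = 5.96 + 14.83 = 20.8 °C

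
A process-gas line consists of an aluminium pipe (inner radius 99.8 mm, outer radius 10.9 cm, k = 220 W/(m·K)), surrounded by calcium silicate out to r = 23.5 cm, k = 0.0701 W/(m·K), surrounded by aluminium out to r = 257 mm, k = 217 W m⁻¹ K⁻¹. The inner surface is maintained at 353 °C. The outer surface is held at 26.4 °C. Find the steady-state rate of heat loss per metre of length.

Q' = 187 W/m

Resistance network (inner→outer):
  R'_aluminium = ln(0.109/0.0998)/(2πk) = 0.08818/(2π·220) = 6.379×10^-5 m·K/W
  R'_calcium silicate = ln(0.235/0.109)/(2πk) = 0.7682/(2π·0.0701) = 1.744 m·K/W
  R'_aluminium = ln(0.257/0.235)/(2πk) = 0.08949/(2π·217) = 6.564×10^-5 m·K/W
ΣR = 6.379×10^-5 + 1.744 + 6.564×10^-5 = 1.744 m·K/W
Q' = ΔT/ΣR = (353 °C − 26.4 °C)/1.744 = 187 W/m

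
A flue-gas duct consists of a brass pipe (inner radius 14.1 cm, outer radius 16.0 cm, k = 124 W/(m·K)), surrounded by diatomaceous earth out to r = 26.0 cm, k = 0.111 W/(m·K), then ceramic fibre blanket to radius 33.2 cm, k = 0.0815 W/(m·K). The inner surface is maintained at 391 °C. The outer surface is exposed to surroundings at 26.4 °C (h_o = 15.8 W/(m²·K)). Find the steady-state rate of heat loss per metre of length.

Q' = 303 W/m

Treat each layer as a resistance in series:
  R'_brass = ln(0.160/0.141)/(2πk) = 0.1264/(2π·124) = 1.623×10^-4 m·K/W
  R'_diatomaceous earth = ln(0.260/0.160)/(2πk) = 0.4855/(2π·0.111) = 0.6961 m·K/W
  R'_ceramic fibre blanket = ln(0.332/0.260)/(2πk) = 0.2445/(2π·0.0815) = 0.4774 m·K/W
  R'_conv,out = 1/(2πr h) = 1/(2π·0.332·15.8) = 0.03034 m·K/W
ΣR = 1.623×10^-4 + 0.6961 + 0.4774 + 0.03034 = 1.204 m·K/W
Q' = ΔT/ΣR = (391 °C − 26.4 °C)/1.204 = 303 W/m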